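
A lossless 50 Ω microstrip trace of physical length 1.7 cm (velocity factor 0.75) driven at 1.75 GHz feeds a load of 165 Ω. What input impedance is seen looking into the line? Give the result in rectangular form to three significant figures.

Z_in ≈ 25.8 − j38.5 Ω

λ = v/f = 0.75·c / 1.75 GHz = 0.129 m
βl = 2π·l/λ = 2π × 0.132 = 47.6°
tan(βl) = tan(47.6°) = 1.1
Z_in = Z_0·(Z_L + jZ_0·tanβl)/(Z_0 + jZ_L·tanβl)
     = 50·(165 + j54.8)/(50 + j181)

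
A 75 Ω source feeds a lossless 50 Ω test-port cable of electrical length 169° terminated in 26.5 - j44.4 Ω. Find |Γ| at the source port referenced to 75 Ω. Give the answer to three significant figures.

tan(βl) = -0.194
Z_in = Z_0·(Z_L + jZ_0·tanβl)/(Z_0 + jZ_L·tanβl) = 39.6 − j60.5 Ω
Γ_s = (Z_in − Z_s)/(Z_in + Z_s) = (-35.4 − j60.5)/(115 − j60.5), |Γ_s| = 0.541

|Γ| ≈ 0.541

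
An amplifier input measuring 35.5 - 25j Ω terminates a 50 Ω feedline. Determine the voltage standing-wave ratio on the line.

Γ = (Z_L − Z_0)/(Z_L + Z_0) = (-14.5 − j25)/(85.5 − j25)
|Γ| = 28.9/89.1 = 0.324
VSWR = (1 + |Γ|)/(1 − |Γ|) = 1.32/0.676

VSWR ≈ 1.96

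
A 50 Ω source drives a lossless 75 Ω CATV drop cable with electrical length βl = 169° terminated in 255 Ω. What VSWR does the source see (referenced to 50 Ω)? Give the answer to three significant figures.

VSWR ≈ 5

tan(βl) = -0.194
Z_in = Z_0·(Z_L + jZ_0·tanβl)/(Z_0 + jZ_L·tanβl) = 184 + j107 Ω
Γ_s = (Z_in − Z_s)/(Z_in + Z_s) = (134 + j107)/(234 + j107), |Γ_s| = 0.667
VSWR = (1 + |Γ_s|)/(1 − |Γ_s|)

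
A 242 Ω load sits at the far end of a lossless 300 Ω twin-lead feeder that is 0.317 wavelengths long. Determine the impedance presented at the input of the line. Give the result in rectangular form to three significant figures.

Z_in ≈ 341 − j55.1 Ω

βl = 2π × 0.317 = 114°
tan(βl) = tan(114°) = -2.23
Z_in = Z_0·(Z_L + jZ_0·tanβl)/(Z_0 + jZ_L·tanβl)
     = 300·(242 − j670)/(300 − j540)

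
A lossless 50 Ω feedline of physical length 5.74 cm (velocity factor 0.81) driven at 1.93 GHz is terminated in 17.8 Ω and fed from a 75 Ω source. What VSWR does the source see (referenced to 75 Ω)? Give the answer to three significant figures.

λ = v/f = 0.81·c / 1.93 GHz = 0.126 m
βl = 2π·l/λ = 2π × 0.456 = 164°
tan(βl) = -0.284
Z_in = Z_0·(Z_L + jZ_0·tanβl)/(Z_0 + jZ_L·tanβl) = 19 − j12.3 Ω
Γ_s = (Z_in − Z_s)/(Z_in + Z_s) = (-56 − j12.3)/(94 − j12.3), |Γ_s| = 0.604
VSWR = (1 + |Γ_s|)/(1 − |Γ_s|)

VSWR ≈ 4.05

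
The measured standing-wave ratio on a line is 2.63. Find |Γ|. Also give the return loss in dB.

|Γ| = (S − 1)/(S + 1) = (2.63 − 1)/(2.63 + 1) = 1.63/3.63
RL = −20·log₁₀|Γ| = −20·log₁₀(0.449)

|Γ| ≈ 0.449; return loss ≈ 6.95 dB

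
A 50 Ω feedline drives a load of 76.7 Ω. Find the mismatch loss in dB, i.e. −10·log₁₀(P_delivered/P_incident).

Γ = (76.7 − 50)/(76.7 + 50) = 0.211
|Γ|² = 0.0444, so P_del/P_inc = 1 − |Γ|² = 0.956
ML = −10·log₁₀(1 − |Γ|²)

mismatch loss ≈ 0.197 dB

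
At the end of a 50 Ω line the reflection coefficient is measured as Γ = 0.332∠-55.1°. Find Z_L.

Z_L ≈ 60.9 − j37.3 Ω

Z_L = Z_0·(1 + Γ)/(1 − Γ) = 50·(1.19 − j0.272)/(0.81 + j0.272)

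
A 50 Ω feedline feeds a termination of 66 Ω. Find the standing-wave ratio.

For a purely resistive load, VSWR = R_L/Z_0 or Z_0/R_L (whichever > 1) = 66/50

VSWR ≈ 1.32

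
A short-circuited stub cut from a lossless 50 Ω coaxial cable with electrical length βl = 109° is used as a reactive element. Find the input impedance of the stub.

Z_in ≈ −j145 Ω

tan(βl) = -2.9
For a short-circuited stub, Z_in = jZ_0·tan(βl)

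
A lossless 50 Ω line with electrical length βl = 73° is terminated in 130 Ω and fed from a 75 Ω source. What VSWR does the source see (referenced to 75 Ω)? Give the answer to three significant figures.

VSWR ≈ 3.73

tan(βl) = 3.27
Z_in = Z_0·(Z_L + jZ_0·tanβl)/(Z_0 + jZ_L·tanβl) = 20.7 − j12.8 Ω
Γ_s = (Z_in − Z_s)/(Z_in + Z_s) = (-54.3 − j12.8)/(95.7 − j12.8), |Γ_s| = 0.577
VSWR = (1 + |Γ_s|)/(1 − |Γ_s|)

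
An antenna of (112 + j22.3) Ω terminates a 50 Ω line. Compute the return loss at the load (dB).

Γ = (62 + j22.3)/(162 + j22.3), |Γ| = 0.403
RL = −20·log₁₀|Γ| = −20·log₁₀(0.403)

RL ≈ 7.9 dB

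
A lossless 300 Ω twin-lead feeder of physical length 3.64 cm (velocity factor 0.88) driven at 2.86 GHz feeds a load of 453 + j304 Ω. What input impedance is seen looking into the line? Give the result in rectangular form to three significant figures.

Z_in ≈ 158 + j143 Ω

λ = v/f = 0.88·c / 2.86 GHz = 0.0923 m
βl = 2π·l/λ = 2π × 0.394 = 142°
tan(βl) = tan(142°) = -0.782
Z_in = Z_0·(Z_L + jZ_0·tanβl)/(Z_0 + jZ_L·tanβl)
     = 300·(453 + j69.3)/(538 − j354)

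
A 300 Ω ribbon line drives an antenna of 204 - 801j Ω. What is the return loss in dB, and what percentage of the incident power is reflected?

RL ≈ 1.39 dB; 72.7% of incident power reflected

Γ = (-96 − j801)/(504 − j801), |Γ| = 0.852
RL = −20·log₁₀(0.852) = 1.39 dB
P_refl/P_inc = |Γ|² = 0.727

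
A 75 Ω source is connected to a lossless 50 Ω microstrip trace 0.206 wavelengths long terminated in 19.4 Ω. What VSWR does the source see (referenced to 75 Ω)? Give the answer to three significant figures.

βl = 2π × 0.206 = 74.2°
tan(βl) = 3.52
Z_in = Z_0·(Z_L + jZ_0·tanβl)/(Z_0 + jZ_L·tanβl) = 90.7 + j52.2 Ω
Γ_s = (Z_in − Z_s)/(Z_in + Z_s) = (15.7 + j52.2)/(166 + j52.2), |Γ_s| = 0.314
VSWR = (1 + |Γ_s|)/(1 − |Γ_s|)

VSWR ≈ 1.91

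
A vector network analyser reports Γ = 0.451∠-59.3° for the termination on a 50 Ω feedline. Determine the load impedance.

Z_L ≈ 53.6 − j52.2 Ω

Z_L = Z_0·(1 + Γ)/(1 − Γ) = 50·(1.23 − j0.388)/(0.77 + j0.388)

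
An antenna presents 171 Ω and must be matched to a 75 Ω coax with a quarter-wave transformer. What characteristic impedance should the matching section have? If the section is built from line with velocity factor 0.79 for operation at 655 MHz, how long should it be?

Z_qwt = √(Z_0·R_L) = √(75 × 171) = √12820
λ = 0.79·c/f = 0.362 m, so l = λ/4 = 0.0905 m

Z_qwt ≈ 113 Ω; length ≈ 9.05 cm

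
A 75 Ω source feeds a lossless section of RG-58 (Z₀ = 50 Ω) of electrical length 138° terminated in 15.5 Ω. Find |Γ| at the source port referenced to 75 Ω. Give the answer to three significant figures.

|Γ| ≈ 0.573

tan(βl) = -0.9
Z_in = Z_0·(Z_L + jZ_0·tanβl)/(Z_0 + jZ_L·tanβl) = 26 − j37.8 Ω
Γ_s = (Z_in − Z_s)/(Z_in + Z_s) = (-49 − j37.8)/(101 − j37.8), |Γ_s| = 0.573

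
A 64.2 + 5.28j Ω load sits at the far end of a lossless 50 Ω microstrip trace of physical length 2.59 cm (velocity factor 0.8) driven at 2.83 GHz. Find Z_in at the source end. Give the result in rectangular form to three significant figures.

Z_in ≈ 38.9 + j3.95 Ω

λ = v/f = 0.8·c / 2.83 GHz = 0.0848 m
βl = 2π·l/λ = 2π × 0.305 = 110°
tan(βl) = tan(110°) = -2.76
Z_in = Z_0·(Z_L + jZ_0·tanβl)/(Z_0 + jZ_L·tanβl)
     = 50·(64.2 − j133)/(64.5 − j177)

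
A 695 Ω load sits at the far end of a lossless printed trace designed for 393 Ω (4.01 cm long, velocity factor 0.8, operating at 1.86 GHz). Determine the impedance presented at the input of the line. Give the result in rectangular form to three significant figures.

λ = v/f = 0.8·c / 1.86 GHz = 0.129 m
βl = 2π·l/λ = 2π × 0.311 = 112°
tan(βl) = tan(112°) = -2.49
Z_in = Z_0·(Z_L + jZ_0·tanβl)/(Z_0 + jZ_L·tanβl)
     = 393·(695 − j979)/(393 − j1730)

Z_in ≈ 245 + j102 Ω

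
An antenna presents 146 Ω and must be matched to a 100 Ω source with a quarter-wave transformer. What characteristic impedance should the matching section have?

Z_qwt = √(Z_0·R_L) = √(100 × 146) = √14600

Z_qwt ≈ 121 Ω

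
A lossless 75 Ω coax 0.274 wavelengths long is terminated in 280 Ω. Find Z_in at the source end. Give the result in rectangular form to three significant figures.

βl = 2π × 0.274 = 98.6°
tan(βl) = tan(98.6°) = -6.58
Z_in = Z_0·(Z_L + jZ_0·tanβl)/(Z_0 + jZ_L·tanβl)
     = 75·(280 − j494)/(75 − j1840)

Z_in ≈ 20.5 + j10.6 Ω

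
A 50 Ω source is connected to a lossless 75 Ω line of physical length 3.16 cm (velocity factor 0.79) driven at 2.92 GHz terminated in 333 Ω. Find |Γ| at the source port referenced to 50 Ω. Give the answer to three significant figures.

|Γ| ≈ 0.676

λ = v/f = 0.79·c / 2.92 GHz = 0.0812 m
βl = 2π·l/λ = 2π × 0.389 = 140°
tan(βl) = -0.834
Z_in = Z_0·(Z_L + jZ_0·tanβl)/(Z_0 + jZ_L·tanβl) = 38.4 + j79.5 Ω
Γ_s = (Z_in − Z_s)/(Z_in + Z_s) = (-11.6 + j79.5)/(88.4 + j79.5), |Γ_s| = 0.676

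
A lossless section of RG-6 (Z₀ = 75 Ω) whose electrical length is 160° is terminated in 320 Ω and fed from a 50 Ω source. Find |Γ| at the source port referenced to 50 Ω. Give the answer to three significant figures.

|Γ| ≈ 0.714

tan(βl) = -0.364
Z_in = Z_0·(Z_L + jZ_0·tanβl)/(Z_0 + jZ_L·tanβl) = 106 + j138 Ω
Γ_s = (Z_in − Z_s)/(Z_in + Z_s) = (56.2 + j138)/(156 + j138), |Γ_s| = 0.714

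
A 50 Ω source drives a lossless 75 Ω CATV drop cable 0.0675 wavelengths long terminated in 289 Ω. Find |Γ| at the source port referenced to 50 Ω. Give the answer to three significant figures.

βl = 2π × 0.0675 = 24.3°
tan(βl) = 0.452
Z_in = Z_0·(Z_L + jZ_0·tanβl)/(Z_0 + jZ_L·tanβl) = 86.4 − j116 Ω
Γ_s = (Z_in − Z_s)/(Z_in + Z_s) = (36.4 − j116)/(136 − j116), |Γ_s| = 0.68

|Γ| ≈ 0.68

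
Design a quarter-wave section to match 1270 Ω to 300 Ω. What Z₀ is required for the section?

Z_qwt = √(Z_0·R_L) = √(300 × 1270) = √381000

Z_qwt ≈ 617 Ω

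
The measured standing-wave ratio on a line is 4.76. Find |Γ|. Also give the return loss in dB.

|Γ| = (S − 1)/(S + 1) = (4.76 − 1)/(4.76 + 1) = 3.76/5.76
RL = −20·log₁₀|Γ| = −20·log₁₀(0.653)

|Γ| ≈ 0.653; return loss ≈ 3.7 dB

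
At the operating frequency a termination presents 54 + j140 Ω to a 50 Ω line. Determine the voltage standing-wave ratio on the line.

VSWR ≈ 9.16

Γ = (Z_L − Z_0)/(Z_L + Z_0) = (4 + j140)/(104 + j140)
|Γ| = 140/174 = 0.803
VSWR = (1 + |Γ|)/(1 − |Γ|) = 1.8/0.197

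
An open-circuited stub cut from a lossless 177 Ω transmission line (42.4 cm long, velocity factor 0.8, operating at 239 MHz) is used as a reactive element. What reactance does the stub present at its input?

λ = v/f = 0.8·c / 239 MHz = 1 m
βl = 2π·l/λ = 2π × 0.422 = 152°
tan(βl) = -0.532
For an open-circuited stub, Z_in = −jZ_0·cot(βl) = −jZ_0/tan(βl)

X_in ≈ 333 Ω (inductive)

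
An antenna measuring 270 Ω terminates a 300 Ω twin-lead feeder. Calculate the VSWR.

VSWR ≈ 1.11

Γ = (270 − 300)/(270 + 300) = -0.0526
VSWR = (1 + 0.0526)/(1 − 0.0526)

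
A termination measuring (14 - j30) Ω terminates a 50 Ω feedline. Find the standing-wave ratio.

Γ = (Z_L − Z_0)/(Z_L + Z_0) = (-36 − j30)/(64 − j30)
|Γ| = 46.9/70.7 = 0.663
VSWR = (1 + |Γ|)/(1 − |Γ|) = 1.66/0.337

VSWR ≈ 4.93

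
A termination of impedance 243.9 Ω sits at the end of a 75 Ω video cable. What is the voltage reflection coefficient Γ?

Γ = (Z_L − Z_0)/(Z_L + Z_0) = (243.9 − 75)/(243.9 + 75) = 168.9/318.9

Γ = 0.53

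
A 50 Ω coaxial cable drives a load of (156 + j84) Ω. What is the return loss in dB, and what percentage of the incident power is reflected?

RL ≈ 4.32 dB; 37% of incident power reflected

Γ = (106 + j84)/(206 + j84), |Γ| = 0.608
RL = −20·log₁₀(0.608) = 4.32 dB
P_refl/P_inc = |Γ|² = 0.37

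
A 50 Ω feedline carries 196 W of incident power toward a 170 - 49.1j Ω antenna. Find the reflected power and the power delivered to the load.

|Γ| = |(120 − j49.1)/(220 − j49.1)| = 0.575
|Γ|² = 0.331
P_refl = |Γ|²·P_inc = 64.8 W, P_del = (1 − |Γ|²)·P_inc = 131 W

P_reflected ≈ 64.8 W; P_delivered ≈ 131 W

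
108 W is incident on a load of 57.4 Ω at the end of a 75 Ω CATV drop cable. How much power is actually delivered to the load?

Γ = (57.4 − 75)/(57.4 + 75) = -0.133
|Γ|² = 0.0177
P_refl = |Γ|²·P_inc = 1.91 W, P_del = (1 − |Γ|²)·P_inc = 106 W

P_delivered ≈ 106 W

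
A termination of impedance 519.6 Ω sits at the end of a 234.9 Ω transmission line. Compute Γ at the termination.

Γ = (Z_L − Z_0)/(Z_L + Z_0) = (519.6 − 234.9)/(519.6 + 234.9) = 284.7/754.5

Γ = 0.377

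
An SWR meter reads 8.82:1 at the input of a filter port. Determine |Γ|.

|Γ| = (S − 1)/(S + 1) = (8.82 − 1)/(8.82 + 1) = 7.82/9.82

|Γ| ≈ 0.796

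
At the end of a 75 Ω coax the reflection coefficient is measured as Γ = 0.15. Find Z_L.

Z_L ≈ 101 Ω

Z_L = Z_0·(1 + Γ)/(1 − Γ) = 75·(1.15)/(0.85)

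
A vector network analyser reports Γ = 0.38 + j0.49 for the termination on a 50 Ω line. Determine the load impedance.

Z_L = Z_0·(1 + Γ)/(1 − Γ) = 50·(1.38 + j0.49)/(0.62 − j0.49)

Z_L ≈ 49.3 + j78.5 Ω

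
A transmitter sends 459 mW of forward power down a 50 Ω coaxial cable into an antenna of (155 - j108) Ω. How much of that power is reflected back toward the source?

P_reflected ≈ 194 mW

|Γ| = |(105 − j108)/(205 − j108)| = 0.65
|Γ|² = 0.423
P_refl = |Γ|²·P_inc = 194 mW, P_del = (1 − |Γ|²)·P_inc = 265 mW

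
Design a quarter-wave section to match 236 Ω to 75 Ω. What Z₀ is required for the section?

Z_qwt = √(Z_0·R_L) = √(75 × 236) = √17700

Z_qwt ≈ 133 Ω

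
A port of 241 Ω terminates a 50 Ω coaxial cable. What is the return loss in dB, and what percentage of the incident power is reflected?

RL ≈ 3.66 dB; 43.1% of incident power reflected

Γ = (241 − 50)/(241 + 50) = 0.656
RL = −20·log₁₀(0.656) = 3.66 dB
P_refl/P_inc = |Γ|² = 0.431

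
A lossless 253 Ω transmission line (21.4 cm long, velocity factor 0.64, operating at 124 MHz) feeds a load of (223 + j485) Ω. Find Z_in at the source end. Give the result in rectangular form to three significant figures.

Z_in ≈ 199 − j456 Ω

λ = v/f = 0.64·c / 124 MHz = 1.55 m
βl = 2π·l/λ = 2π × 0.138 = 49.8°
tan(βl) = tan(49.8°) = 1.18
Z_in = Z_0·(Z_L + jZ_0·tanβl)/(Z_0 + jZ_L·tanβl)
     = 253·(223 + j784)/(-320 + j263)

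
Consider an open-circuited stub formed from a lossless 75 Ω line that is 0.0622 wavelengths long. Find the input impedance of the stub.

Z_in ≈ −j182 Ω

βl = 2π × 0.0622 = 22.4°
tan(βl) = 0.412
For an open-circuited stub, Z_in = −jZ_0·cot(βl) = −jZ_0/tan(βl)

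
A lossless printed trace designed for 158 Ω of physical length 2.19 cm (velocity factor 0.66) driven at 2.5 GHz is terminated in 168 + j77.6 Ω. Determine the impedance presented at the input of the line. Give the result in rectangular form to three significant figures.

Z_in ≈ 110 − j41.9 Ω

λ = v/f = 0.66·c / 2.5 GHz = 0.0792 m
βl = 2π·l/λ = 2π × 0.277 = 99.5°
tan(βl) = tan(99.5°) = -5.95
Z_in = Z_0·(Z_L + jZ_0·tanβl)/(Z_0 + jZ_L·tanβl)
     = 158·(168 − j862)/(619 − j999)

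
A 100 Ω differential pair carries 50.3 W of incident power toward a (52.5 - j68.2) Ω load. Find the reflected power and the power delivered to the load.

P_reflected ≈ 12.4 W; P_delivered ≈ 37.9 W

|Γ| = |(-47.5 − j68.2)/(152.5 − j68.2)| = 0.498
|Γ|² = 0.248
P_refl = |Γ|²·P_inc = 12.4 W, P_del = (1 − |Γ|²)·P_inc = 37.9 W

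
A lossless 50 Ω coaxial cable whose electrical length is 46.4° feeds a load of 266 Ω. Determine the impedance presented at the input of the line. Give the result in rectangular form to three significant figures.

Z_in ≈ 17.4 − j44.5 Ω

tan(βl) = tan(46.4°) = 1.05
Z_in = Z_0·(Z_L + jZ_0·tanβl)/(Z_0 + jZ_L·tanβl)
     = 50·(266 + j52.5)/(50 + j279)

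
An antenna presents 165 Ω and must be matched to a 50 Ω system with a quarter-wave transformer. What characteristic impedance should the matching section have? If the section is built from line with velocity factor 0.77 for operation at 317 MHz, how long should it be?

Z_qwt ≈ 90.8 Ω; length ≈ 18.2 cm

Z_qwt = √(Z_0·R_L) = √(50 × 165) = √8250
λ = 0.77·c/f = 0.729 m, so l = λ/4 = 0.182 m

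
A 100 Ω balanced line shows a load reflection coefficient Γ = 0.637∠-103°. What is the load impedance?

Z_L ≈ 35.1 − j73.4 Ω

Z_L = Z_0·(1 + Γ)/(1 − Γ) = 100·(0.857 − j0.621)/(1.14 + j0.621)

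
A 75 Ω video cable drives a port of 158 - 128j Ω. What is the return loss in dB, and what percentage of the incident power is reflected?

Γ = (83 − j128)/(233 − j128), |Γ| = 0.574
RL = −20·log₁₀(0.574) = 4.82 dB
P_refl/P_inc = |Γ|² = 0.329

RL ≈ 4.82 dB; 32.9% of incident power reflected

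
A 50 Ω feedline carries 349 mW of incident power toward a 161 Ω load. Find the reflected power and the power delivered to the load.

P_reflected ≈ 96.6 mW; P_delivered ≈ 252 mW

Γ = (161 − 50)/(161 + 50) = 0.526
|Γ|² = 0.277
P_refl = |Γ|²·P_inc = 96.6 mW, P_del = (1 − |Γ|²)·P_inc = 252 mW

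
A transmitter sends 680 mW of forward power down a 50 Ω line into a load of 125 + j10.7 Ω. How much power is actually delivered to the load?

|Γ| = |(75 + j10.7)/(175 + j10.7)| = 0.432
|Γ|² = 0.187
P_refl = |Γ|²·P_inc = 127 mW, P_del = (1 − |Γ|²)·P_inc = 553 mW

P_delivered ≈ 553 mW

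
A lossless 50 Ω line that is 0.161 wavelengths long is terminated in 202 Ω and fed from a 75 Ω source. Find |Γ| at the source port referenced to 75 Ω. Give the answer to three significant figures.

βl = 2π × 0.161 = 58°
tan(βl) = 1.6
Z_in = Z_0·(Z_L + jZ_0·tanβl)/(Z_0 + jZ_L·tanβl) = 16.8 − j28.7 Ω
Γ_s = (Z_in − Z_s)/(Z_in + Z_s) = (-58.2 − j28.7)/(91.8 − j28.7), |Γ_s| = 0.674

|Γ| ≈ 0.674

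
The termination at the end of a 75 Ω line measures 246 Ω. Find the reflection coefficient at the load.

Γ = 0.533

Γ = (Z_L − Z_0)/(Z_L + Z_0) = (246 − 75)/(246 + 75) = 171/321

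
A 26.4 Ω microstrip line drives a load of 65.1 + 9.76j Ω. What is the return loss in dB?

RL ≈ 7.26 dB

Γ = (38.7 + j9.76)/(91.5 + j9.76), |Γ| = 0.434
RL = −20·log₁₀|Γ| = −20·log₁₀(0.434)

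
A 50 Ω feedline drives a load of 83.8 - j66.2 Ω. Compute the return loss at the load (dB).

Γ = (33.8 − j66.2)/(133.8 − j66.2), |Γ| = 0.498
RL = −20·log₁₀|Γ| = −20·log₁₀(0.498)

RL ≈ 6.06 dB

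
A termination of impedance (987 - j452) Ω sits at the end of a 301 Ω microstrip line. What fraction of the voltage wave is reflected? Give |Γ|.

Γ = (Z_L − Z_0)/(Z_L + Z_0) = (686 − j452)/(1288 − j452)
|Γ| = 822/1370

|Γ| ≈ 0.602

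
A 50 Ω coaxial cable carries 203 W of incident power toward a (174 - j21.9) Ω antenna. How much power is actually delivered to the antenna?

P_delivered ≈ 139 W

|Γ| = |(124 − j21.9)/(224 − j21.9)| = 0.559
|Γ|² = 0.313
P_refl = |Γ|²·P_inc = 63.5 W, P_del = (1 − |Γ|²)·P_inc = 139 W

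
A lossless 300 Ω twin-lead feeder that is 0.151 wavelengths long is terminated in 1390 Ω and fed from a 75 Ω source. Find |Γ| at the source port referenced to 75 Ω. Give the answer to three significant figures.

|Γ| ≈ 0.765

βl = 2π × 0.151 = 54.4°
tan(βl) = 1.39
Z_in = Z_0·(Z_L + jZ_0·tanβl)/(Z_0 + jZ_L·tanβl) = 95.7 − j200 Ω
Γ_s = (Z_in − Z_s)/(Z_in + Z_s) = (20.7 − j200)/(171 − j200), |Γ_s| = 0.765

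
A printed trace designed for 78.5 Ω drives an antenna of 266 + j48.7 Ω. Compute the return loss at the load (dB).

RL ≈ 5.09 dB

Γ = (187.5 + j48.7)/(344.5 + j48.7), |Γ| = 0.557
RL = −20·log₁₀|Γ| = −20·log₁₀(0.557)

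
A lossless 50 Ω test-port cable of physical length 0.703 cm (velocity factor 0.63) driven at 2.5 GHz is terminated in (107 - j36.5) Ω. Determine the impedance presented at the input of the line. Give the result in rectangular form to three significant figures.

Z_in ≈ 36.6 − j37.3 Ω

λ = v/f = 0.63·c / 2.5 GHz = 0.0756 m
βl = 2π·l/λ = 2π × 0.093 = 33.5°
tan(βl) = tan(33.5°) = 0.661
Z_in = Z_0·(Z_L + jZ_0·tanβl)/(Z_0 + jZ_L·tanβl)
     = 50·(107 − j3.44)/(74.1 + j70.8)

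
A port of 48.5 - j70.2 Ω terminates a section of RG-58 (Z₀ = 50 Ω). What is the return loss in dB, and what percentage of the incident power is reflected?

Γ = (-1.5 − j70.2)/(98.5 − j70.2), |Γ| = 0.581
RL = −20·log₁₀(0.581) = 4.72 dB
P_refl/P_inc = |Γ|² = 0.337

RL ≈ 4.72 dB; 33.7% of incident power reflected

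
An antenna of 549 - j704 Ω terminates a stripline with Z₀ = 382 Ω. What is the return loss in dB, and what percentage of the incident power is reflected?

RL ≈ 4.15 dB; 38.4% of incident power reflected

Γ = (167 − j704)/(931 − j704), |Γ| = 0.62
RL = −20·log₁₀(0.62) = 4.15 dB
P_refl/P_inc = |Γ|² = 0.384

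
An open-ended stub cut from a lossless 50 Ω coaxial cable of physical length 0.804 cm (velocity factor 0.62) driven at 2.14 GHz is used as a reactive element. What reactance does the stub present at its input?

X_in ≈ -76.1 Ω (capacitive)

λ = v/f = 0.62·c / 2.14 GHz = 0.0869 m
βl = 2π·l/λ = 2π × 0.0925 = 33.3°
tan(βl) = 0.657
For an open-ended stub, Z_in = −jZ_0·cot(βl) = −jZ_0/tan(βl)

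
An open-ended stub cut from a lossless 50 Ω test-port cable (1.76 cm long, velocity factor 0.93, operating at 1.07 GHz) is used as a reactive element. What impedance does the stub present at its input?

λ = v/f = 0.93·c / 1.07 GHz = 0.261 m
βl = 2π·l/λ = 2π × 0.0675 = 24.3°
tan(βl) = 0.452
For an open-ended stub, Z_in = −jZ_0·cot(βl) = −jZ_0/tan(βl)

Z_in ≈ −j111 Ω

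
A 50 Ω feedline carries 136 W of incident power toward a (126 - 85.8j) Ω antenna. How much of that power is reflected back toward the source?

|Γ| = |(76 − j85.8)/(176 − j85.8)| = 0.585
|Γ|² = 0.343
P_refl = |Γ|²·P_inc = 46.6 W, P_del = (1 − |Γ|²)·P_inc = 89.4 W

P_reflected ≈ 46.6 W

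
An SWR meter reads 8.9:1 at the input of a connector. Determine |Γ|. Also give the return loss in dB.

|Γ| = (S − 1)/(S + 1) = (8.9 − 1)/(8.9 + 1) = 7.9/9.9
RL = −20·log₁₀|Γ| = −20·log₁₀(0.798)

|Γ| ≈ 0.798; return loss ≈ 1.96 dB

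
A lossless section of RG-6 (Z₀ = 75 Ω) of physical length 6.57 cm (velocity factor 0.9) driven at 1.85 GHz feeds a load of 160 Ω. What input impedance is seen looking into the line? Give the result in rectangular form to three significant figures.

Z_in ≈ 120 + j58.4 Ω

λ = v/f = 0.9·c / 1.85 GHz = 0.146 m
βl = 2π·l/λ = 2π × 0.45 = 162°
tan(βl) = tan(162°) = -0.324
Z_in = Z_0·(Z_L + jZ_0·tanβl)/(Z_0 + jZ_L·tanβl)
     = 75·(160 − j24.3)/(75 − j51.8)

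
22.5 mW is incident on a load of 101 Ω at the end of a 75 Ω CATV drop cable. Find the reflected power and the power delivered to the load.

Γ = (101 − 75)/(101 + 75) = 0.148
|Γ|² = 0.0218
P_refl = |Γ|²·P_inc = 0.491 mW, P_del = (1 − |Γ|²)·P_inc = 22 mW

P_reflected ≈ 0.491 mW; P_delivered ≈ 22 mW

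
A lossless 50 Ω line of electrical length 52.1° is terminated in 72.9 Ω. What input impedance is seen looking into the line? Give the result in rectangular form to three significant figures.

Z_in ≈ 42.9 − j16 Ω

tan(βl) = tan(52.1°) = 1.28
Z_in = Z_0·(Z_L + jZ_0·tanβl)/(Z_0 + jZ_L·tanβl)
     = 50·(72.9 + j64.2)/(50 + j93.6)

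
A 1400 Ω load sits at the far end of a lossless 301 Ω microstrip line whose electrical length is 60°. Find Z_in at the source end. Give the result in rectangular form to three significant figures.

Z_in ≈ 85 − j163 Ω

tan(βl) = tan(60°) = 1.73
Z_in = Z_0·(Z_L + jZ_0·tanβl)/(Z_0 + jZ_L·tanβl)
     = 301·(1400 + j521)/(301 + j2420)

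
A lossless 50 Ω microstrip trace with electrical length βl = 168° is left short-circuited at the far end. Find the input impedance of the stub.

Z_in ≈ −j10.6 Ω

tan(βl) = -0.213
For a short-circuited stub, Z_in = jZ_0·tan(βl)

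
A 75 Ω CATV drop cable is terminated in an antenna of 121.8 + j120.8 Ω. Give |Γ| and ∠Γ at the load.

Γ ≈ 0.561 ∠ 37.3°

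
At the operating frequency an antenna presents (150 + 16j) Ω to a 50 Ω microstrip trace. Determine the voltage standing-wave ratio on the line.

Γ = (Z_L − Z_0)/(Z_L + Z_0) = (100 + j16)/(200 + j16)
|Γ| = 101/201 = 0.505
VSWR = (1 + |Γ|)/(1 − |Γ|) = 1.5/0.495

VSWR ≈ 3.04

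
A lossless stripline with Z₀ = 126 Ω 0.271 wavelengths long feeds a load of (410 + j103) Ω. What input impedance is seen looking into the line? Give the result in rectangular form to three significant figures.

βl = 2π × 0.271 = 97.6°
tan(βl) = tan(97.6°) = -7.53
Z_in = Z_0·(Z_L + jZ_0·tanβl)/(Z_0 + jZ_L·tanβl)
     = 126·(410 − j846)/(902 − j3090)

Z_in ≈ 36.3 + j6.12 Ω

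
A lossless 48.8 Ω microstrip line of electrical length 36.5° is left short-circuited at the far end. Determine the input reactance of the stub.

X_in ≈ 36.1 Ω (inductive)

tan(βl) = 0.74
For a short-circuited stub, Z_in = jZ_0·tan(βl)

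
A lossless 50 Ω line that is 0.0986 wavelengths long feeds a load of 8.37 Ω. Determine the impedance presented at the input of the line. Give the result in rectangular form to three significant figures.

βl = 2π × 0.0986 = 35.5°
tan(βl) = tan(35.5°) = 0.713
Z_in = Z_0·(Z_L + jZ_0·tanβl)/(Z_0 + jZ_L·tanβl)
     = 50·(8.37 + j35.7)/(50 + j5.97)

Z_in ≈ 12.4 + j34.2 Ω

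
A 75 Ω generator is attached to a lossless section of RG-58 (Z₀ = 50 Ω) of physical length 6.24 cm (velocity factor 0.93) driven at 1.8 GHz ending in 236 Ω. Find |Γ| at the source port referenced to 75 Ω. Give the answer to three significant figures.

λ = v/f = 0.93·c / 1.8 GHz = 0.155 m
βl = 2π·l/λ = 2π × 0.403 = 145°
tan(βl) = -0.702
Z_in = Z_0·(Z_L + jZ_0·tanβl)/(Z_0 + jZ_L·tanβl) = 29.4 + j62.3 Ω
Γ_s = (Z_in − Z_s)/(Z_in + Z_s) = (-45.6 + j62.3)/(104 + j62.3), |Γ_s| = 0.635

|Γ| ≈ 0.635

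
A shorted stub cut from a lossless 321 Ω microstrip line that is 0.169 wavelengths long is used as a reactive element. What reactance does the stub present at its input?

βl = 2π × 0.169 = 60.8°
tan(βl) = 1.79
For a shorted stub, Z_in = jZ_0·tan(βl)

X_in ≈ 575 Ω (inductive)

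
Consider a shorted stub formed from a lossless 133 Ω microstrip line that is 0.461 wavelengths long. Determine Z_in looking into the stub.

βl = 2π × 0.461 = 166°
tan(βl) = -0.25
For a shorted stub, Z_in = jZ_0·tan(βl)

Z_in ≈ −j33.3 Ω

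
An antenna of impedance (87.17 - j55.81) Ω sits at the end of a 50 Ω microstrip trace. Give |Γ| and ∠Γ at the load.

Γ ≈ 0.453 ∠ -34.2°

Γ = (Z_L − Z_0)/(Z_L + Z_0) = (37.17 − j55.81)/(137.2 − j55.81)
|Γ| = 67.1/148 = 0.453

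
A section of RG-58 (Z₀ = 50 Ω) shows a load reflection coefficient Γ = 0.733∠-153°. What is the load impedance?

Z_L ≈ 8.14 − j11.7 Ω

Z_L = Z_0·(1 + Γ)/(1 − Γ) = 50·(0.347 − j0.333)/(1.65 + j0.333)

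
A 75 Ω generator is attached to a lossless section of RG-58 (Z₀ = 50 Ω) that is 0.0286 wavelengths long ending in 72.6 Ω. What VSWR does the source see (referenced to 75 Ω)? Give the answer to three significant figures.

βl = 2π × 0.0286 = 10.3°
tan(βl) = 0.182
Z_in = Z_0·(Z_L + jZ_0·tanβl)/(Z_0 + jZ_L·tanβl) = 70.1 − j9.41 Ω
Γ_s = (Z_in − Z_s)/(Z_in + Z_s) = (-4.88 − j9.41)/(145 − j9.41), |Γ_s| = 0.0729
VSWR = (1 + |Γ_s|)/(1 − |Γ_s|)

VSWR ≈ 1.16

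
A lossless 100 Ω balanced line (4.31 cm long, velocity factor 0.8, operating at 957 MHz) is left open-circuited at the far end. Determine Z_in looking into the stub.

λ = v/f = 0.8·c / 957 MHz = 0.251 m
βl = 2π·l/λ = 2π × 0.172 = 61.9°
tan(βl) = 1.87
For an open-circuited stub, Z_in = −jZ_0·cot(βl) = −jZ_0/tan(βl)

Z_in ≈ −j53.5 Ω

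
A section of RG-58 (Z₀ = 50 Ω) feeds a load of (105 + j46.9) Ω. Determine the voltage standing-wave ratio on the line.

VSWR ≈ 2.61

Γ = (Z_L − Z_0)/(Z_L + Z_0) = (55 + j46.9)/(155 + j46.9)
|Γ| = 72.3/162 = 0.446
VSWR = (1 + |Γ|)/(1 − |Γ|) = 1.45/0.554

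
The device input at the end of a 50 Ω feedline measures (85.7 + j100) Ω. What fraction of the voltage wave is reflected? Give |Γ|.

|Γ| ≈ 0.63

Γ = (Z_L − Z_0)/(Z_L + Z_0) = (35.7 + j100)/(135.7 + j100)
|Γ| = 106/169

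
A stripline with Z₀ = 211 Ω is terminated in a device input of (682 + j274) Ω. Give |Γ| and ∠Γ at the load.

Γ = (Z_L − Z_0)/(Z_L + Z_0) = (471 + j274)/(893 + j274)
|Γ| = 545/934 = 0.583

Γ ≈ 0.583 ∠ 13.1°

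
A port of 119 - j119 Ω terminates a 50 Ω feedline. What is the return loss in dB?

Γ = (69 − j119)/(169 − j119), |Γ| = 0.666
RL = −20·log₁₀|Γ| = −20·log₁₀(0.666)

RL ≈ 3.54 dB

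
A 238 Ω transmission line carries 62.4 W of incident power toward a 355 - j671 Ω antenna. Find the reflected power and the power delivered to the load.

P_reflected ≈ 36.1 W; P_delivered ≈ 26.3 W

|Γ| = |(117 − j671)/(593 − j671)| = 0.761
|Γ|² = 0.579
P_refl = |Γ|²·P_inc = 36.1 W, P_del = (1 − |Γ|²)·P_inc = 26.3 W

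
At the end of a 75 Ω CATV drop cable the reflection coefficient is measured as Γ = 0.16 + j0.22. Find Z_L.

Z_L = Z_0·(1 + Γ)/(1 − Γ) = 75·(1.16 + j0.22)/(0.84 − j0.22)

Z_L ≈ 92.1 + j43.8 Ω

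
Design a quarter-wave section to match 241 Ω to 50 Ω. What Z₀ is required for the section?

Z_qwt = √(Z_0·R_L) = √(50 × 241) = √12050

Z_qwt ≈ 110 Ω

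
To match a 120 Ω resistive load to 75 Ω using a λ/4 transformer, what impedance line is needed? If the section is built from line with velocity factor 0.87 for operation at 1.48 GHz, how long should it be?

Z_qwt ≈ 94.9 Ω; length ≈ 4.41 cm

Z_qwt = √(Z_0·R_L) = √(75 × 120) = √9000
λ = 0.87·c/f = 0.176 m, so l = λ/4 = 0.0441 m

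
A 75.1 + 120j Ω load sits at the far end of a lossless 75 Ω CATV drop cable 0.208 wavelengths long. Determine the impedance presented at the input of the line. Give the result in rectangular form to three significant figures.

Z_in ≈ 29.1 − j58.9 Ω

βl = 2π × 0.208 = 74.9°
tan(βl) = tan(74.9°) = 3.7
Z_in = Z_0·(Z_L + jZ_0·tanβl)/(Z_0 + jZ_L·tanβl)
     = 75·(75.1 + j398)/(-369 + j278)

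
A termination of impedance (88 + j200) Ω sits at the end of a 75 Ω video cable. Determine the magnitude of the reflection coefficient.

Γ = (Z_L − Z_0)/(Z_L + Z_0) = (13 + j200)/(163 + j200)
|Γ| = 200/258

|Γ| ≈ 0.777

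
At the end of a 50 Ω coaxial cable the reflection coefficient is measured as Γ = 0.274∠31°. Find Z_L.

Z_L = Z_0·(1 + Γ)/(1 − Γ) = 50·(1.23 + j0.141)/(0.765 − j0.141)

Z_L ≈ 76.4 + j23.3 Ω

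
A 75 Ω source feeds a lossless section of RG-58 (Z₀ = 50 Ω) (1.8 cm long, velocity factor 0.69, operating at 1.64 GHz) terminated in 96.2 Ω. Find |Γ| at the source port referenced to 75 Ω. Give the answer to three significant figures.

|Γ| ≈ 0.403

λ = v/f = 0.69·c / 1.64 GHz = 0.126 m
βl = 2π·l/λ = 2π × 0.143 = 51.3°
tan(βl) = 1.25
Z_in = Z_0·(Z_L + jZ_0·tanβl)/(Z_0 + jZ_L·tanβl) = 36.3 − j24.9 Ω
Γ_s = (Z_in − Z_s)/(Z_in + Z_s) = (-38.7 − j24.9)/(111 − j24.9), |Γ_s| = 0.403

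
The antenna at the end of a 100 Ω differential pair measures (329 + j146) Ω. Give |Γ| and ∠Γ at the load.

Γ = (Z_L − Z_0)/(Z_L + Z_0) = (229 + j146)/(429 + j146)
|Γ| = 272/453 = 0.599

Γ ≈ 0.599 ∠ 13.7°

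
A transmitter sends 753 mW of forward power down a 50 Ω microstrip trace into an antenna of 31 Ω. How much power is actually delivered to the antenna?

P_delivered ≈ 712 mW

Γ = (31 − 50)/(31 + 50) = -0.235
|Γ|² = 0.055
P_refl = |Γ|²·P_inc = 41.4 mW, P_del = (1 − |Γ|²)·P_inc = 712 mW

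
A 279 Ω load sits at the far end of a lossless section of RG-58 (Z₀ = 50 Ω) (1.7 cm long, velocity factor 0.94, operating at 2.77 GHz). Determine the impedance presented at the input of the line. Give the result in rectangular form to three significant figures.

λ = v/f = 0.94·c / 2.77 GHz = 0.102 m
βl = 2π·l/λ = 2π × 0.167 = 60.1°
tan(βl) = tan(60.1°) = 1.74
Z_in = Z_0·(Z_L + jZ_0·tanβl)/(Z_0 + jZ_L·tanβl)
     = 50·(279 + j87)/(50 + j485)

Z_in ≈ 11.8 − j27.5 Ω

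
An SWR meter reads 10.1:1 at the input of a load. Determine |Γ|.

|Γ| ≈ 0.82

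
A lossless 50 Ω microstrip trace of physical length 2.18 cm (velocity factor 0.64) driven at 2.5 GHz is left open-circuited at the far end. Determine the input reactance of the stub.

X_in ≈ 10.8 Ω (inductive)

λ = v/f = 0.64·c / 2.5 GHz = 0.0768 m
βl = 2π·l/λ = 2π × 0.284 = 102°
tan(βl) = -4.63
For an open-circuited stub, Z_in = −jZ_0·cot(βl) = −jZ_0/tan(βl)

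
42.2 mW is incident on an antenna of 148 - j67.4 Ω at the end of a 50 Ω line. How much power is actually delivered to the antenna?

P_delivered ≈ 28.6 mW

|Γ| = |(98 − j67.4)/(198 − j67.4)| = 0.569
|Γ|² = 0.323
P_refl = |Γ|²·P_inc = 13.6 mW, P_del = (1 − |Γ|²)·P_inc = 28.6 mW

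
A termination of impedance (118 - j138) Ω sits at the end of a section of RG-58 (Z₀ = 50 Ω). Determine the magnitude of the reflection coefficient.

|Γ| ≈ 0.708

Γ = (Z_L − Z_0)/(Z_L + Z_0) = (68 − j138)/(168 − j138)
|Γ| = 154/217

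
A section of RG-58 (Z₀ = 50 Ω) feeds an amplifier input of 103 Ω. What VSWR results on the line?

VSWR ≈ 2.06

Γ = (103 − 50)/(103 + 50) = 0.346
VSWR = (1 + 0.346)/(1 − 0.346)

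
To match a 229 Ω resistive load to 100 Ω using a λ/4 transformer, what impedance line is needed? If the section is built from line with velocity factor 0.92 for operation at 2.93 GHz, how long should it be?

Z_qwt = √(Z_0·R_L) = √(100 × 229) = √22900
λ = 0.92·c/f = 0.0942 m, so l = λ/4 = 0.0235 m

Z_qwt ≈ 151 Ω; length ≈ 2.35 cm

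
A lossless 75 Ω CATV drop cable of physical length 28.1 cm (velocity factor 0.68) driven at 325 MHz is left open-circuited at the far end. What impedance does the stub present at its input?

Z_in ≈ +j220 Ω

λ = v/f = 0.68·c / 325 MHz = 0.628 m
βl = 2π·l/λ = 2π × 0.448 = 161°
tan(βl) = -0.341
For an open-circuited stub, Z_in = −jZ_0·cot(βl) = −jZ_0/tan(βl)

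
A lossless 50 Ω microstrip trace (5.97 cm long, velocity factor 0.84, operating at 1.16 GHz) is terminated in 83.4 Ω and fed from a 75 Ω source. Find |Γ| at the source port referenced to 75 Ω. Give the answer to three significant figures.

|Γ| ≈ 0.425

λ = v/f = 0.84·c / 1.16 GHz = 0.217 m
βl = 2π·l/λ = 2π × 0.275 = 98.9°
tan(βl) = -6.36
Z_in = Z_0·(Z_L + jZ_0·tanβl)/(Z_0 + jZ_L·tanβl) = 30.4 + j4.99 Ω
Γ_s = (Z_in − Z_s)/(Z_in + Z_s) = (-44.6 + j4.99)/(105 + j4.99), |Γ_s| = 0.425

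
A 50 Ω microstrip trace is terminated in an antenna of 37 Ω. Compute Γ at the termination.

Γ = (Z_L − Z_0)/(Z_L + Z_0) = (37 − 50)/(37 + 50) = -13/87

Γ = -0.149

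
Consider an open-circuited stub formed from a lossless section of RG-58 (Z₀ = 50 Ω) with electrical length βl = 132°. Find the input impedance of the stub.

Z_in ≈ +j45 Ω

tan(βl) = -1.11
For an open-circuited stub, Z_in = −jZ_0·cot(βl) = −jZ_0/tan(βl)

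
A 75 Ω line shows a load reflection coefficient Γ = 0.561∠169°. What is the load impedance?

Z_L ≈ 21.3 + j6.65 Ω

Z_L = Z_0·(1 + Γ)/(1 − Γ) = 75·(0.449 + j0.107)/(1.55 − j0.107)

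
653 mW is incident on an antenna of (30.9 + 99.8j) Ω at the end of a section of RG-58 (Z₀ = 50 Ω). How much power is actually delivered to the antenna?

P_delivered ≈ 245 mW

|Γ| = |(-19.1 + j99.8)/(80.9 + j99.8)| = 0.791
|Γ|² = 0.626
P_refl = |Γ|²·P_inc = 408 mW, P_del = (1 − |Γ|²)·P_inc = 245 mW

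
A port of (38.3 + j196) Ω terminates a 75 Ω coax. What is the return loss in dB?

Γ = (-36.7 + j196)/(113.3 + j196), |Γ| = 0.881
RL = −20·log₁₀|Γ| = −20·log₁₀(0.881)

RL ≈ 1.1 dB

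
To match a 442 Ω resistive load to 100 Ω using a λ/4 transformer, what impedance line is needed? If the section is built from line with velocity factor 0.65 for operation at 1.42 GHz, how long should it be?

Z_qwt ≈ 210 Ω; length ≈ 3.43 cm

Z_qwt = √(Z_0·R_L) = √(100 × 442) = √44200
λ = 0.65·c/f = 0.137 m, so l = λ/4 = 0.0343 m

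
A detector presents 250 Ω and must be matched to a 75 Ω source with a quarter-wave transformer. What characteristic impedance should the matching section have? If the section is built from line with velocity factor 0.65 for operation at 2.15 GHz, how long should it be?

Z_qwt ≈ 137 Ω; length ≈ 2.27 cm

Z_qwt = √(Z_0·R_L) = √(75 × 250) = √18750
λ = 0.65·c/f = 0.0907 m, so l = λ/4 = 0.0227 m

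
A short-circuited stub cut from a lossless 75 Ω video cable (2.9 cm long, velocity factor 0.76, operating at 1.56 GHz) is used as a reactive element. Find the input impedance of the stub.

λ = v/f = 0.76·c / 1.56 GHz = 0.146 m
βl = 2π·l/λ = 2π × 0.198 = 71.4°
tan(βl) = 2.98
For a short-circuited stub, Z_in = jZ_0·tan(βl)

Z_in ≈ +j223 Ω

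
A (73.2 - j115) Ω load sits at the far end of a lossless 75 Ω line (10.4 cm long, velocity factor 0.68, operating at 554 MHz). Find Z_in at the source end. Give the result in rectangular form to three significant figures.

Z_in ≈ 28.1 + j53.7 Ω

λ = v/f = 0.68·c / 554 MHz = 0.368 m
βl = 2π·l/λ = 2π × 0.282 = 102°
tan(βl) = tan(102°) = -4.84
Z_in = Z_0·(Z_L + jZ_0·tanβl)/(Z_0 + jZ_L·tanβl)
     = 75·(73.2 − j478)/(-482 − j354)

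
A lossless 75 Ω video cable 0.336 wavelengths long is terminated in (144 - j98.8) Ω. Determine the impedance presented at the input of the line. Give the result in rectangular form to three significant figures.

Z_in ≈ 46.6 + j62.4 Ω

βl = 2π × 0.336 = 121°
tan(βl) = tan(121°) = -1.67
Z_in = Z_0·(Z_L + jZ_0·tanβl)/(Z_0 + jZ_L·tanβl)
     = 75·(144 − j224)/(-89.7 − j240)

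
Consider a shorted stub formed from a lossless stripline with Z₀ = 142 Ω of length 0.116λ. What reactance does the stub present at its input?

X_in ≈ 127 Ω (inductive)

βl = 2π × 0.116 = 41.8°
tan(βl) = 0.893
For a shorted stub, Z_in = jZ_0·tan(βl)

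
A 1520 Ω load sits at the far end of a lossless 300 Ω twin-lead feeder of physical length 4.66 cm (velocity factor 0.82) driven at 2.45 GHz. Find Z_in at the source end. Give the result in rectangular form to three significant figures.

Z_in ≈ 680 + j722 Ω

λ = v/f = 0.82·c / 2.45 GHz = 0.1 m
βl = 2π·l/λ = 2π × 0.464 = 167°
tan(βl) = tan(167°) = -0.229
Z_in = Z_0·(Z_L + jZ_0·tanβl)/(Z_0 + jZ_L·tanβl)
     = 300·(1520 − j68.8)/(300 − j349)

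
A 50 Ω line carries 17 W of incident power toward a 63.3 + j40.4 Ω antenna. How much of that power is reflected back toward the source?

|Γ| = |(13.3 + j40.4)/(113.3 + j40.4)| = 0.354
|Γ|² = 0.125
P_refl = |Γ|²·P_inc = 2.13 W, P_del = (1 − |Γ|²)·P_inc = 14.9 W

P_reflected ≈ 2.13 W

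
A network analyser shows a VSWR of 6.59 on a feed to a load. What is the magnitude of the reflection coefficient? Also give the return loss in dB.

|Γ| ≈ 0.736; return loss ≈ 2.66 dB

|Γ| = (S − 1)/(S + 1) = (6.59 − 1)/(6.59 + 1) = 5.59/7.59
RL = −20·log₁₀|Γ| = −20·log₁₀(0.736)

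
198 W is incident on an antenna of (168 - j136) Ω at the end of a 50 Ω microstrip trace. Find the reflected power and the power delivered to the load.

P_reflected ≈ 97.2 W; P_delivered ≈ 101 W

|Γ| = |(118 − j136)/(218 − j136)| = 0.701
|Γ|² = 0.491
P_refl = |Γ|²·P_inc = 97.2 W, P_del = (1 − |Γ|²)·P_inc = 101 W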